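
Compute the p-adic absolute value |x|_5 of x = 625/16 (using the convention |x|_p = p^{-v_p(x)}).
|625/16|_5 = 1/625

Step 1 — compute v_5(x) by factoring powers of 5 out of the numerator and denominator: v_5(625/16) = 4. Step 2 — apply |x|_p = p^{-v_p(x)} = 5^{-4} = 1/625.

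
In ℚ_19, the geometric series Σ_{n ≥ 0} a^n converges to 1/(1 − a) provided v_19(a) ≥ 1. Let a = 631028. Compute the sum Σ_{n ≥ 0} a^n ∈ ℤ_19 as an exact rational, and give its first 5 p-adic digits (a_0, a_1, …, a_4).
Σ a^n = 1/(1 − a) = -1/631027;  first 5 digits = (1, 0, 0, 16, 4)

v_19(a) = 3 ≥ 1, so the series converges in ℤ_19 to 1/(1 − a) = 1/(1 − 631028) = -1/631027. Expand this rational in ℤ_19: compute digits iteratively via d_i = x_i mod 19, x_{i+1} = (x_i − d_i)/19. The first 5 digits are (1, 0, 0, 16, 4).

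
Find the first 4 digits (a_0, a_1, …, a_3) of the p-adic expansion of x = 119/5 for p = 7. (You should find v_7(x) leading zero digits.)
(a_0, …, a_3) = (0, 2, 3, 1)

v_7(119/5) = 1, so a_0 = ... = a_0 = 0. Factor out: x = 7^1 · u with u = 17/5 a unit in ℤ_7. Expand u iteratively via a_{v+i} = u_i mod 7, u_{i+1} = (u_i − a_{v+i})/7:
  u_0 = 17/5;  a_1 = 2;  u_1 = (u_0 − 2)/7 = 1/5
  u_1 = 1/5;  a_2 = 3;  u_2 = (u_1 − 3)/7 = -2/5
  u_2 = -2/5;  a_3 = 1;  u_3 = (u_2 − 1)/7 = -1/5
Digits: (0, 2, 3, 1).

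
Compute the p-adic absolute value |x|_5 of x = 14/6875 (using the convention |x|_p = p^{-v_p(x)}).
|14/6875|_5 = 625

Step 1 — compute v_5(x) by factoring powers of 5 out of the numerator and denominator: v_5(14/6875) = -4. Step 2 — apply |x|_p = p^{-v_p(x)} = 5^{4} = 625.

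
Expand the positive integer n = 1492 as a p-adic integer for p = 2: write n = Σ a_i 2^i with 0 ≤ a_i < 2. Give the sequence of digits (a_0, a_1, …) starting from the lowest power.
(a_0, a_1, …) = (0, 0, 1, 0, 1, 0, 1, 1, 1, 0, 1)

Repeated division by 2 gives the digits low-to-high: 1492 = 1·2^2 + 1·2^4 + 1·2^6 + 1·2^7 + 1·2^8 + 1·2^10. Digit sequence: (0, 0, 1, 0, 1, 0, 1, 1, 1, 0, 1).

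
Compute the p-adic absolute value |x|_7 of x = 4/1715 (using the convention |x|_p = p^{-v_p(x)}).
|4/1715|_7 = 343

Step 1 — compute v_7(x) by factoring powers of 7 out of the numerator and denominator: v_7(4/1715) = -3. Step 2 — apply |x|_p = p^{-v_p(x)} = 7^{3} = 343.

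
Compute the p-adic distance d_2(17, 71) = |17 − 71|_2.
d_2(17, 71) = 1/2

Step 1 — x − y = 17 − 71 = -54. Step 2 — v_2(-54) = 1 (factor: -54 = −(2^1 · 27); the sign does not affect v_p). Step 3 — |x − y|_2 = 2^{-1} = 1/2.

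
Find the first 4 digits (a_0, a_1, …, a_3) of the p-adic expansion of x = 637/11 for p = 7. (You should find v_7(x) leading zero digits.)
(a_0, …, a_3) = (0, 0, 5, 2)

v_7(637/11) = 2, so a_0 = ... = a_1 = 0. Factor out: x = 7^2 · u with u = 13/11 a unit in ℤ_7. Expand u iteratively via a_{v+i} = u_i mod 7, u_{i+1} = (u_i − a_{v+i})/7:
  u_0 = 13/11;  a_2 = 5;  u_1 = (u_0 − 5)/7 = -6/11
  u_1 = -6/11;  a_3 = 2;  u_2 = (u_1 − 2)/7 = -4/11
Digits: (0, 0, 5, 2).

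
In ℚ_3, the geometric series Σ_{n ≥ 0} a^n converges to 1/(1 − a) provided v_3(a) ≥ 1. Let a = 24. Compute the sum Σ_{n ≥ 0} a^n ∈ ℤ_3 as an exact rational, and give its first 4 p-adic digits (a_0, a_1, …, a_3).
Σ a^n = 1/(1 − a) = -1/23;  first 4 digits = (1, 2, 0, 0)

v_3(a) = 1 ≥ 1, so the series converges in ℤ_3 to 1/(1 − a) = 1/(1 − 24) = -1/23. Expand this rational in ℤ_3: compute digits iteratively via d_i = x_i mod 3, x_{i+1} = (x_i − d_i)/3. The first 4 digits are (1, 2, 0, 0).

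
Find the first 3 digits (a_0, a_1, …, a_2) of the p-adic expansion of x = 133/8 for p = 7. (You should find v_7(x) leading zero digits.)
(a_0, …, a_2) = (0, 5, 4)

v_7(133/8) = 1, so a_0 = ... = a_0 = 0. Factor out: x = 7^1 · u with u = 19/8 a unit in ℤ_7. Expand u iteratively via a_{v+i} = u_i mod 7, u_{i+1} = (u_i − a_{v+i})/7:
  u_0 = 19/8;  a_1 = 5;  u_1 = (u_0 − 5)/7 = -3/8
  u_1 = -3/8;  a_2 = 4;  u_2 = (u_1 − 4)/7 = -5/8
Digits: (0, 5, 4).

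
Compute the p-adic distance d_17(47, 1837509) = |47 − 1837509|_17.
d_17(47, 1837509) = 1/83521

Step 1 — x − y = 47 − 1837509 = -1837462. Step 2 — v_17(-1837462) = 4 (factor: -1837462 = −(17^4 · 22); the sign does not affect v_p). Step 3 — |x − y|_17 = 17^{-4} = 1/83521.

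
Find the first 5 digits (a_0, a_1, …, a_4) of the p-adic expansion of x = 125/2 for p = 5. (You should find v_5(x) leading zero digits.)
(a_0, …, a_4) = (0, 0, 0, 3, 2)

v_5(125/2) = 3, so a_0 = ... = a_2 = 0. Factor out: x = 5^3 · u with u = 1/2 a unit in ℤ_5. Expand u iteratively via a_{v+i} = u_i mod 5, u_{i+1} = (u_i − a_{v+i})/5:
  u_0 = 1/2;  a_3 = 3;  u_1 = (u_0 − 3)/5 = -1/2
  u_1 = -1/2;  a_4 = 2;  u_2 = (u_1 − 2)/5 = -1/2
Digits: (0, 0, 0, 3, 2).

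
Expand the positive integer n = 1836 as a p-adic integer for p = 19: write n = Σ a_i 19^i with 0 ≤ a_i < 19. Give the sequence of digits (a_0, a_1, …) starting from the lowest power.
(a_0, a_1, …) = (12, 1, 5)

Repeated division by 19 gives the digits low-to-high: 1836 = 12 + 1·19^1 + 5·19^2. Digit sequence: (12, 1, 5).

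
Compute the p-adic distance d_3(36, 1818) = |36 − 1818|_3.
d_3(36, 1818) = 1/81

Step 1 — x − y = 36 − 1818 = -1782. Step 2 — v_3(-1782) = 4 (factor: -1782 = −(3^4 · 22); the sign does not affect v_p). Step 3 — |x − y|_3 = 3^{-4} = 1/81.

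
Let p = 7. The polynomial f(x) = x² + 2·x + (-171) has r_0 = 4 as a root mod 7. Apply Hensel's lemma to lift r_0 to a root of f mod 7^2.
r_1 = 4 (mod 49)

Hensel: r_{i+1} = r_i − f(r_i)·(f′(r_i))^{-1} mod 7^{i+2}, f′(x) = 2x + 2. Iterate:
  r_0 = 4 (mod 7)
  r_1 = 4 (mod 49)
Final: r = 4 satisfies f(r) ≡ 0 mod 7^2.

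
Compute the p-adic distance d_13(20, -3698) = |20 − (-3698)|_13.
d_13(20, -3698) = 1/169

Step 1 — x − y = 20 − (-3698) = 3718. Step 2 — v_13(3718) = 2 (factor: 3718 = (13^2 · 22); the sign does not affect v_p). Step 3 — |x − y|_13 = 13^{-2} = 1/169.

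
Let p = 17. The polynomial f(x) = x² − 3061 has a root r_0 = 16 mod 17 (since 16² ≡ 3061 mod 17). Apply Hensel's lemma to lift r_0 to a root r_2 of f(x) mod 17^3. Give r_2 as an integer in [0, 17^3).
r_2 = 4538 (mod 4913)

Hensel's recurrence: r_{i+1} = r_i − f(r_i)·(f′(r_i))^{-1} mod 17^{i+2}, with f′(x) = 2x. Iterate:
  r_0 = 16 (mod 17)
  r_1 = 203 (mod 289)
  r_2 = 4538 (mod 4913)
Final: r_2 = 4538, and one checks f(r_2) ≡ 0 mod 17^3.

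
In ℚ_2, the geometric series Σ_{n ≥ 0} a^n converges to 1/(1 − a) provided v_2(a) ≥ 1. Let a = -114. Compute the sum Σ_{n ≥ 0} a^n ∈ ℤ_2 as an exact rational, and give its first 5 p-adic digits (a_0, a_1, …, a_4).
Σ a^n = 1/(1 − a) = 1/115;  first 5 digits = (1, 1, 0, 1, 1)

v_2(a) = 1 ≥ 1, so the series converges in ℤ_2 to 1/(1 − a) = 1/(1 − (-114)) = 1/115. Expand this rational in ℤ_2: compute digits iteratively via d_i = x_i mod 2, x_{i+1} = (x_i − d_i)/2. The first 5 digits are (1, 1, 0, 1, 1).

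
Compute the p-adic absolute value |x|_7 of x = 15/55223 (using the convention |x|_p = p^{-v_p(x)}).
|15/55223|_7 = 2401

Step 1 — compute v_7(x) by factoring powers of 7 out of the numerator and denominator: v_7(15/55223) = -4. Step 2 — apply |x|_p = p^{-v_p(x)} = 7^{4} = 2401.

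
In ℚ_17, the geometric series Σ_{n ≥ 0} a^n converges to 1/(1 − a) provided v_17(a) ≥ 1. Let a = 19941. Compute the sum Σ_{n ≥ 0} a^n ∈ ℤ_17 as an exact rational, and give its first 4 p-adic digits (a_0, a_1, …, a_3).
Σ a^n = 1/(1 − a) = -1/19940;  first 4 digits = (1, 0, 1, 4)

v_17(a) = 2 ≥ 1, so the series converges in ℤ_17 to 1/(1 − a) = 1/(1 − 19941) = -1/19940. Expand this rational in ℤ_17: compute digits iteratively via d_i = x_i mod 17, x_{i+1} = (x_i − d_i)/17. The first 4 digits are (1, 0, 1, 4).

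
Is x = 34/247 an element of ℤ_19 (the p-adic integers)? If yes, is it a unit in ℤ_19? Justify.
x ∉ ℤ_19 (v_19(x) = -1 < 0)

ℤ_19 = {x ∈ ℚ_19 : v_19(x) ≥ 0} and ℤ_19^× = {x ∈ ℤ_19 : v_19(x) = 0}. Here v_19(34/247) = v_19(num) − v_19(den) = -1; compare against these criteria.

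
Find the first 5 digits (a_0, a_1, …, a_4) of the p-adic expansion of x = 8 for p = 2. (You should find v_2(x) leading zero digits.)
(a_0, …, a_4) = (0, 0, 0, 1, 0)

v_2(8) = 3, so a_0 = ... = a_2 = 0. Factor out: x = 2^3 · u with u = 1 a unit in ℤ_2. Expand u iteratively via a_{v+i} = u_i mod 2, u_{i+1} = (u_i − a_{v+i})/2:
  u_0 = 1;  a_3 = 1;  u_1 = (u_0 − 1)/2 = 0
  u_1 = 0;  a_4 = 0;  u_2 = (u_1 − 0)/2 = 0
Digits: (0, 0, 0, 1, 0).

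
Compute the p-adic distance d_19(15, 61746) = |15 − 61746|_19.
d_19(15, 61746) = 1/6859

Step 1 — x − y = 15 − 61746 = -61731. Step 2 — v_19(-61731) = 3 (factor: -61731 = −(19^3 · 9); the sign does not affect v_p). Step 3 — |x − y|_19 = 19^{-3} = 1/6859.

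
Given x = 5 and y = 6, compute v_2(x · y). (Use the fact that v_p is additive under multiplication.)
v_2(30) = 1

v_p(x) = 0 (factor: 5 = 2^0 · 5); v_p(y) = 1 (factor: 6 = 2^1 · 3). Additivity: v_p(xy) = v_p(x) + v_p(y) = 0 + 1 = 1. (Direct check: xy = 30 = 2^1 · (15).)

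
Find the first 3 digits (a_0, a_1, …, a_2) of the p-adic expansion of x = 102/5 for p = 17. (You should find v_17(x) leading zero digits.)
(a_0, …, a_2) = (0, 8, 3)

v_17(102/5) = 1, so a_0 = ... = a_0 = 0. Factor out: x = 17^1 · u with u = 6/5 a unit in ℤ_17. Expand u iteratively via a_{v+i} = u_i mod 17, u_{i+1} = (u_i − a_{v+i})/17:
  u_0 = 6/5;  a_1 = 8;  u_1 = (u_0 − 8)/17 = -2/5
  u_1 = -2/5;  a_2 = 3;  u_2 = (u_1 − 3)/17 = -1/5
Digits: (0, 8, 3).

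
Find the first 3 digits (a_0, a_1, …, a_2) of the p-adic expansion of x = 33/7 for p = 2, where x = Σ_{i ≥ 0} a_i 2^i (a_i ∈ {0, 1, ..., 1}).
(a_0, …, a_2) = (1, 1, 1)

v_2(33/7) = 0 (numerator and denominator both coprime to 2), so x ∈ ℤ_2^×. Compute digits iteratively via a_i = x_i mod 2, x_{i+1} = (x_i − a_i)/2, with x_0 = x:
  x_0 = 33/7;  a_0 = 1;  x_1 = (x_0 − 1)/2 = 13/7
  x_1 = 13/7;  a_1 = 1;  x_2 = (x_1 − 1)/2 = 3/7
  x_2 = 3/7;  a_2 = 1;  x_3 = (x_2 − 1)/2 = -2/7
Digits: (1, 1, 1).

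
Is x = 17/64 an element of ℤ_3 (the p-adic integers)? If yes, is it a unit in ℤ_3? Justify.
x ∈ ℤ_3^× (unit); v_3(x) = 0

ℤ_3 = {x ∈ ℚ_3 : v_3(x) ≥ 0} and ℤ_3^× = {x ∈ ℤ_3 : v_3(x) = 0}. Here v_3(17/64) = v_3(num) − v_3(den) = 0; compare against these criteria.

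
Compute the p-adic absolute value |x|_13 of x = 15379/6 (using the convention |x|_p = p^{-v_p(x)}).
|15379/6|_13 = 1/2197

Step 1 — compute v_13(x) by factoring powers of 13 out of the numerator and denominator: v_13(15379/6) = 3. Step 2 — apply |x|_p = p^{-v_p(x)} = 13^{-3} = 1/2197.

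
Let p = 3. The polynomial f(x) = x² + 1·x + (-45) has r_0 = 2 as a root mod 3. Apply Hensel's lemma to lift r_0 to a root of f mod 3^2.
r_1 = 8 (mod 9)

Hensel: r_{i+1} = r_i − f(r_i)·(f′(r_i))^{-1} mod 3^{i+2}, f′(x) = 2x + 1. Iterate:
  r_0 = 2 (mod 3)
  r_1 = 8 (mod 9)
Final: r = 8 satisfies f(r) ≡ 0 mod 3^2.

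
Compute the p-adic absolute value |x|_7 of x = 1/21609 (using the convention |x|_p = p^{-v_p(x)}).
|1/21609|_7 = 2401

Step 1 — compute v_7(x) by factoring powers of 7 out of the numerator and denominator: v_7(1/21609) = -4. Step 2 — apply |x|_p = p^{-v_p(x)} = 7^{4} = 2401.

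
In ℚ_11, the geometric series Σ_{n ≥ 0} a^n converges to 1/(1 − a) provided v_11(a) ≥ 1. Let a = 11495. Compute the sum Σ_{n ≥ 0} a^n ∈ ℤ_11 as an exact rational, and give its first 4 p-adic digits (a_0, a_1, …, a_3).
Σ a^n = 1/(1 − a) = -1/11494;  first 4 digits = (1, 0, 7, 8)

v_11(a) = 2 ≥ 1, so the series converges in ℤ_11 to 1/(1 − a) = 1/(1 − 11495) = -1/11494. Expand this rational in ℤ_11: compute digits iteratively via d_i = x_i mod 11, x_{i+1} = (x_i − d_i)/11. The first 4 digits are (1, 0, 7, 8).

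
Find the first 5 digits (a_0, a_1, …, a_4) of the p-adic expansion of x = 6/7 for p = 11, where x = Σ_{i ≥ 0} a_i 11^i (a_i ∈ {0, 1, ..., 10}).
(a_0, …, a_4) = (4, 6, 1, 3, 6)

v_11(6/7) = 0 (numerator and denominator both coprime to 11), so x ∈ ℤ_11^×. Compute digits iteratively via a_i = x_i mod 11, x_{i+1} = (x_i − a_i)/11, with x_0 = x:
  x_0 = 6/7;  a_0 = 4;  x_1 = (x_0 − 4)/11 = -2/7
  x_1 = -2/7;  a_1 = 6;  x_2 = (x_1 − 6)/11 = -4/7
  x_2 = -4/7;  a_2 = 1;  x_3 = (x_2 − 1)/11 = -1/7
  x_3 = -1/7;  a_3 = 3;  x_4 = (x_3 − 3)/11 = -2/7
  x_4 = -2/7;  a_4 = 6;  x_5 = (x_4 − 6)/11 = -4/7
Digits: (4, 6, 1, 3, 6).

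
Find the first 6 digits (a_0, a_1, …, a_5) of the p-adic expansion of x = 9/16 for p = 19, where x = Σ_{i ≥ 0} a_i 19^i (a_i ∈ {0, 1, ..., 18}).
(a_0, …, a_5) = (16, 17, 5, 8, 15, 17)

v_19(9/16) = 0 (numerator and denominator both coprime to 19), so x ∈ ℤ_19^×. Compute digits iteratively via a_i = x_i mod 19, x_{i+1} = (x_i − a_i)/19, with x_0 = x:
  x_0 = 9/16;  a_0 = 16;  x_1 = (x_0 − 16)/19 = -13/16
  x_1 = -13/16;  a_1 = 17;  x_2 = (x_1 − 17)/19 = -15/16
  x_2 = -15/16;  a_2 = 5;  x_3 = (x_2 − 5)/19 = -5/16
  x_3 = -5/16;  a_3 = 8;  x_4 = (x_3 − 8)/19 = -7/16
  x_4 = -7/16;  a_4 = 15;  x_5 = (x_4 − 15)/19 = -13/16
  x_5 = -13/16;  a_5 = 17;  x_6 = (x_5 − 17)/19 = -15/16
Digits: (16, 17, 5, 8, 15, 17).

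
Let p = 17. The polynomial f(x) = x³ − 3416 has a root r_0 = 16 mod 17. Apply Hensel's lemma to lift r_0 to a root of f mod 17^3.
r_2 = 1427 (mod 4913)

Hensel: r_{i+1} = r_i − f(r_i)/f′(r_i) mod 17^{i+2}, where f′(x) = 3x². Iterate:
  r_0 = 16 (mod 17)
  r_1 = 271 (mod 289)
  r_2 = 1427 (mod 4913)
Final: r = 1427 with f(r) ≡ 0 mod 17^3.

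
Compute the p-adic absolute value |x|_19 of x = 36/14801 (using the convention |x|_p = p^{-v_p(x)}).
|36/14801|_19 = 361

Step 1 — compute v_19(x) by factoring powers of 19 out of the numerator and denominator: v_19(36/14801) = -2. Step 2 — apply |x|_p = p^{-v_p(x)} = 19^{2} = 361.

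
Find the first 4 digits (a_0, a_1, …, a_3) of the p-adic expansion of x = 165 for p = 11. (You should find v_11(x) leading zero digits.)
(a_0, …, a_3) = (0, 4, 1, 0)

v_11(165) = 1, so a_0 = ... = a_0 = 0. Factor out: x = 11^1 · u with u = 15 a unit in ℤ_11. Expand u iteratively via a_{v+i} = u_i mod 11, u_{i+1} = (u_i − a_{v+i})/11:
  u_0 = 15;  a_1 = 4;  u_1 = (u_0 − 4)/11 = 1
  u_1 = 1;  a_2 = 1;  u_2 = (u_1 − 1)/11 = 0
  u_2 = 0;  a_3 = 0;  u_3 = (u_2 − 0)/11 = 0
Digits: (0, 4, 1, 0).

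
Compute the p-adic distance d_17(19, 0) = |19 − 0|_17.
d_17(19, 0) = 1

Step 1 — x − y = 19 − 0 = 19. Step 2 — v_17(19) = 0 (factor: 19 = (17^0 · 19); the sign does not affect v_p). Step 3 — |x − y|_17 = 17^{0} = 1.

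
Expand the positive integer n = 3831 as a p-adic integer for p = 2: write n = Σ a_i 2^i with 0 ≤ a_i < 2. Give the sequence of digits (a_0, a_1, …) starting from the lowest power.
(a_0, a_1, …) = (1, 1, 1, 0, 1, 1, 1, 1, 0, 1, 1, 1)

Repeated division by 2 gives the digits low-to-high: 3831 = 1 + 1·2^1 + 1·2^2 + 1·2^4 + 1·2^5 + 1·2^6 + 1·2^7 + 1·2^9 + 1·2^10 + 1·2^11. Digit sequence: (1, 1, 1, 0, 1, 1, 1, 1, 0, 1, 1, 1).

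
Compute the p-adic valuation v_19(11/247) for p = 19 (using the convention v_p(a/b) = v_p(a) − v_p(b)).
v_19(11/247) = -1

Factor powers of 19 from the numerator and denominator of the reduced fraction: 11 = 19^0 · 11 and 247 = 19^1 · 13. Apply v_p(a/b) = v_p(a) − v_p(b): v_19(11/247) = 0 − 1 = -1.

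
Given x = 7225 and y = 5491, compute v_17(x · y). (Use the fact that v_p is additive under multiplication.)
v_17(39672475) = 4

v_p(x) = 2 (factor: 7225 = 17^2 · 25); v_p(y) = 2 (factor: 5491 = 17^2 · 19). Additivity: v_p(xy) = v_p(x) + v_p(y) = 2 + 2 = 4. (Direct check: xy = 39672475 = 17^4 · (475).)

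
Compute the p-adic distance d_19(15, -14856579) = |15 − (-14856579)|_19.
d_19(15, -14856579) = 1/2476099

Step 1 — x − y = 15 − (-14856579) = 14856594. Step 2 — v_19(14856594) = 5 (factor: 14856594 = (19^5 · 6); the sign does not affect v_p). Step 3 — |x − y|_19 = 19^{-5} = 1/2476099.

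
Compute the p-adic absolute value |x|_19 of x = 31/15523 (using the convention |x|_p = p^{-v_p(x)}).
|31/15523|_19 = 361

Step 1 — compute v_19(x) by factoring powers of 19 out of the numerator and denominator: v_19(31/15523) = -2. Step 2 — apply |x|_p = p^{-v_p(x)} = 19^{2} = 361.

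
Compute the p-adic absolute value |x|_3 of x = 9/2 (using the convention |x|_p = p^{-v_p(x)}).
|9/2|_3 = 1/9

Step 1 — compute v_3(x) by factoring powers of 3 out of the numerator and denominator: v_3(9/2) = 2. Step 2 — apply |x|_p = p^{-v_p(x)} = 3^{-2} = 1/9.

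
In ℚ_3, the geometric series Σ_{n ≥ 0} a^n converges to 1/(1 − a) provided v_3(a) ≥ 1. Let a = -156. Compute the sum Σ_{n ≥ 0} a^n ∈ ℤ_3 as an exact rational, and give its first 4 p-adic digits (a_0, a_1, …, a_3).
Σ a^n = 1/(1 − a) = 1/157;  first 4 digits = (1, 2, 1, 0)

v_3(a) = 1 ≥ 1, so the series converges in ℤ_3 to 1/(1 − a) = 1/(1 − (-156)) = 1/157. Expand this rational in ℤ_3: compute digits iteratively via d_i = x_i mod 3, x_{i+1} = (x_i − d_i)/3. The first 4 digits are (1, 2, 1, 0).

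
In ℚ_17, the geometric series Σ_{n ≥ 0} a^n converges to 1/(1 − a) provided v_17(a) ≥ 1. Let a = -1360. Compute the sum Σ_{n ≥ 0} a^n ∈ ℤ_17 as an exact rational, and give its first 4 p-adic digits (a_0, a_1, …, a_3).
Σ a^n = 1/(1 − a) = 1/1361;  first 4 digits = (1, 5, 3, 8)

v_17(a) = 1 ≥ 1, so the series converges in ℤ_17 to 1/(1 − a) = 1/(1 − (-1360)) = 1/1361. Expand this rational in ℤ_17: compute digits iteratively via d_i = x_i mod 17, x_{i+1} = (x_i − d_i)/17. The first 4 digits are (1, 5, 3, 8).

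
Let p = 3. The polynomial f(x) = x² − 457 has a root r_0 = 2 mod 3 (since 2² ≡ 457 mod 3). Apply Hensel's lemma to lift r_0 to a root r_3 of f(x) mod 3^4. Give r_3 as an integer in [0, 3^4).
r_3 = 32 (mod 81)

Hensel's recurrence: r_{i+1} = r_i − f(r_i)·(f′(r_i))^{-1} mod 3^{i+2}, with f′(x) = 2x. Iterate:
  r_0 = 2 (mod 3)
  r_1 = 5 (mod 9)
  r_2 = 5 (mod 27)
  r_3 = 32 (mod 81)
Final: r_3 = 32, and one checks f(r_3) ≡ 0 mod 3^4.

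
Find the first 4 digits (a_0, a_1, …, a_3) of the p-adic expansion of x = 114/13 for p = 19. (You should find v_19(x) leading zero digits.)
(a_0, …, a_3) = (0, 18, 2, 13)

v_19(114/13) = 1, so a_0 = ... = a_0 = 0. Factor out: x = 19^1 · u with u = 6/13 a unit in ℤ_19. Expand u iteratively via a_{v+i} = u_i mod 19, u_{i+1} = (u_i − a_{v+i})/19:
  u_0 = 6/13;  a_1 = 18;  u_1 = (u_0 − 18)/19 = -12/13
  u_1 = -12/13;  a_2 = 2;  u_2 = (u_1 − 2)/19 = -2/13
  u_2 = -2/13;  a_3 = 13;  u_3 = (u_2 − 13)/19 = -9/13
Digits: (0, 18, 2, 13).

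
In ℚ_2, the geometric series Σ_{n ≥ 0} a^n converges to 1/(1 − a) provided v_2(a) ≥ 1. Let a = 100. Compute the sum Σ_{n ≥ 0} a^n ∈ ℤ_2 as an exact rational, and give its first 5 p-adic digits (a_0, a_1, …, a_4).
Σ a^n = 1/(1 − a) = -1/99;  first 5 digits = (1, 0, 1, 0, 1)

v_2(a) = 2 ≥ 1, so the series converges in ℤ_2 to 1/(1 − a) = 1/(1 − 100) = -1/99. Expand this rational in ℤ_2: compute digits iteratively via d_i = x_i mod 2, x_{i+1} = (x_i − d_i)/2. The first 5 digits are (1, 0, 1, 0, 1).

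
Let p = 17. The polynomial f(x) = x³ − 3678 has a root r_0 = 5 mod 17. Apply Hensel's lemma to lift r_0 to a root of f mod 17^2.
r_1 = 141 (mod 289)

Hensel: r_{i+1} = r_i − f(r_i)/f′(r_i) mod 17^{i+2}, where f′(x) = 3x². Iterate:
  r_0 = 5 (mod 17)
  r_1 = 141 (mod 289)
Final: r = 141 with f(r) ≡ 0 mod 17^2.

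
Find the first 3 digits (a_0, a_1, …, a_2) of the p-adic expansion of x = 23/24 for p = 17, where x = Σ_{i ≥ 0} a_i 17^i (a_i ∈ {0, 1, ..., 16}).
(a_0, …, a_2) = (13, 0, 12)

v_17(23/24) = 0 (numerator and denominator both coprime to 17), so x ∈ ℤ_17^×. Compute digits iteratively via a_i = x_i mod 17, x_{i+1} = (x_i − a_i)/17, with x_0 = x:
  x_0 = 23/24;  a_0 = 13;  x_1 = (x_0 − 13)/17 = -17/24
  x_1 = -17/24;  a_1 = 0;  x_2 = (x_1 − 0)/17 = -1/24
  x_2 = -1/24;  a_2 = 12;  x_3 = (x_2 − 12)/17 = -17/24
Digits: (13, 0, 12).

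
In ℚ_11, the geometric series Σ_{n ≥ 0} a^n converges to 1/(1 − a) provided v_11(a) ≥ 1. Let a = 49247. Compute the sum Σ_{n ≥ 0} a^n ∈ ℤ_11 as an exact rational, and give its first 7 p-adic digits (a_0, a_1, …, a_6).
Σ a^n = 1/(1 − a) = -1/49246;  first 7 digits = (1, 0, 0, 4, 3, 0, 5)

v_11(a) = 3 ≥ 1, so the series converges in ℤ_11 to 1/(1 − a) = 1/(1 − 49247) = -1/49246. Expand this rational in ℤ_11: compute digits iteratively via d_i = x_i mod 11, x_{i+1} = (x_i − d_i)/11. The first 7 digits are (1, 0, 0, 4, 3, 0, 5).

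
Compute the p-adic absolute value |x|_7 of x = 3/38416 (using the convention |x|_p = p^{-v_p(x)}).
|3/38416|_7 = 2401

Step 1 — compute v_7(x) by factoring powers of 7 out of the numerator and denominator: v_7(3/38416) = -4. Step 2 — apply |x|_p = p^{-v_p(x)} = 7^{4} = 2401.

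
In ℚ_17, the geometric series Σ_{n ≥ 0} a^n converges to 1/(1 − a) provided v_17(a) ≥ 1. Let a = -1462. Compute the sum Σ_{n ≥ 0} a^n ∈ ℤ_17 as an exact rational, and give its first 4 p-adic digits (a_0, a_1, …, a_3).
Σ a^n = 1/(1 − a) = 1/1463;  first 4 digits = (1, 16, 12, 8)

v_17(a) = 1 ≥ 1, so the series converges in ℤ_17 to 1/(1 − a) = 1/(1 − (-1462)) = 1/1463. Expand this rational in ℤ_17: compute digits iteratively via d_i = x_i mod 17, x_{i+1} = (x_i − d_i)/17. The first 4 digits are (1, 16, 12, 8).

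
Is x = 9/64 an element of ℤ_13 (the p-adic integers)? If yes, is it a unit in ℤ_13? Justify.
x ∈ ℤ_13^× (unit); v_13(x) = 0

ℤ_13 = {x ∈ ℚ_13 : v_13(x) ≥ 0} and ℤ_13^× = {x ∈ ℤ_13 : v_13(x) = 0}. Here v_13(9/64) = v_13(num) − v_13(den) = 0; compare against these criteria.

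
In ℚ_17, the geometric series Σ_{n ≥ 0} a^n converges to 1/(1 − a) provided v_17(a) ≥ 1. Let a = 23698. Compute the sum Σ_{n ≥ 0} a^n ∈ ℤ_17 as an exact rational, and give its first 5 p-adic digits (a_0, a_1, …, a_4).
Σ a^n = 1/(1 − a) = -1/23697;  first 5 digits = (1, 0, 14, 4, 9)

v_17(a) = 2 ≥ 1, so the series converges in ℤ_17 to 1/(1 − a) = 1/(1 − 23698) = -1/23697. Expand this rational in ℤ_17: compute digits iteratively via d_i = x_i mod 17, x_{i+1} = (x_i − d_i)/17. The first 5 digits are (1, 0, 14, 4, 9).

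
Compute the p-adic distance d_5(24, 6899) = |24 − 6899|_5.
d_5(24, 6899) = 1/625

Step 1 — x − y = 24 − 6899 = -6875. Step 2 — v_5(-6875) = 4 (factor: -6875 = −(5^4 · 11); the sign does not affect v_p). Step 3 — |x − y|_5 = 5^{-4} = 1/625.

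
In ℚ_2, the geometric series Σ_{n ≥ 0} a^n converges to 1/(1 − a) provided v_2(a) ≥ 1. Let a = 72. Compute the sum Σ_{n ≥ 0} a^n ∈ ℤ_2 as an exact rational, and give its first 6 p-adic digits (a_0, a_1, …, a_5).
Σ a^n = 1/(1 − a) = -1/71;  first 6 digits = (1, 0, 0, 1, 0, 0)

v_2(a) = 3 ≥ 1, so the series converges in ℤ_2 to 1/(1 − a) = 1/(1 − 72) = -1/71. Expand this rational in ℤ_2: compute digits iteratively via d_i = x_i mod 2, x_{i+1} = (x_i − d_i)/2. The first 6 digits are (1, 0, 0, 1, 0, 0).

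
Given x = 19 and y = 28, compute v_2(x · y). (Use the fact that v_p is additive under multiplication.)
v_2(532) = 2

v_p(x) = 0 (factor: 19 = 2^0 · 19); v_p(y) = 2 (factor: 28 = 2^2 · 7). Additivity: v_p(xy) = v_p(x) + v_p(y) = 0 + 2 = 2. (Direct check: xy = 532 = 2^2 · (133).)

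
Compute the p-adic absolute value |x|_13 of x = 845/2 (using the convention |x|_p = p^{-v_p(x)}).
|845/2|_13 = 1/169

Step 1 — compute v_13(x) by factoring powers of 13 out of the numerator and denominator: v_13(845/2) = 2. Step 2 — apply |x|_p = p^{-v_p(x)} = 13^{-2} = 1/169.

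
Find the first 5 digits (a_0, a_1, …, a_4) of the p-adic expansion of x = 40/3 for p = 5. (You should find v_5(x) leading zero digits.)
(a_0, …, a_4) = (0, 1, 2, 3, 1)

v_5(40/3) = 1, so a_0 = ... = a_0 = 0. Factor out: x = 5^1 · u with u = 8/3 a unit in ℤ_5. Expand u iteratively via a_{v+i} = u_i mod 5, u_{i+1} = (u_i − a_{v+i})/5:
  u_0 = 8/3;  a_1 = 1;  u_1 = (u_0 − 1)/5 = 1/3
  u_1 = 1/3;  a_2 = 2;  u_2 = (u_1 − 2)/5 = -1/3
  u_2 = -1/3;  a_3 = 3;  u_3 = (u_2 − 3)/5 = -2/3
  u_3 = -2/3;  a_4 = 1;  u_4 = (u_3 − 1)/5 = -1/3
Digits: (0, 1, 2, 3, 1).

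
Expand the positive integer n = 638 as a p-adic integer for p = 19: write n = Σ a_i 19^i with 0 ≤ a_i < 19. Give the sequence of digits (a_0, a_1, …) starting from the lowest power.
(a_0, a_1, …) = (11, 14, 1)

Repeated division by 19 gives the digits low-to-high: 638 = 11 + 14·19^1 + 1·19^2. Digit sequence: (11, 14, 1).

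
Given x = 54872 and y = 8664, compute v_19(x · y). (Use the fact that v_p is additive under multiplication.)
v_19(475411008) = 5

v_p(x) = 3 (factor: 54872 = 19^3 · 8); v_p(y) = 2 (factor: 8664 = 19^2 · 24). Additivity: v_p(xy) = v_p(x) + v_p(y) = 3 + 2 = 5. (Direct check: xy = 475411008 = 19^5 · (192).)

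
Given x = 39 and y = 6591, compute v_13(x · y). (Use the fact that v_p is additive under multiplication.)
v_13(257049) = 4

v_p(x) = 1 (factor: 39 = 13^1 · 3); v_p(y) = 3 (factor: 6591 = 13^3 · 3). Additivity: v_p(xy) = v_p(x) + v_p(y) = 1 + 3 = 4. (Direct check: xy = 257049 = 13^4 · (9).)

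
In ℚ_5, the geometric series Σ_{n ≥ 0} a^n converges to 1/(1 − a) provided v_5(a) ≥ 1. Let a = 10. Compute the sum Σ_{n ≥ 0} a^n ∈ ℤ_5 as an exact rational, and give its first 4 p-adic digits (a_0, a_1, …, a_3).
Σ a^n = 1/(1 − a) = -1/9;  first 4 digits = (1, 2, 4, 3)

v_5(a) = 1 ≥ 1, so the series converges in ℤ_5 to 1/(1 − a) = 1/(1 − 10) = -1/9. Expand this rational in ℤ_5: compute digits iteratively via d_i = x_i mod 5, x_{i+1} = (x_i − d_i)/5. The first 4 digits are (1, 2, 4, 3).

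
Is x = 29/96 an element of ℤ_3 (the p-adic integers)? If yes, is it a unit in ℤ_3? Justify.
x ∉ ℤ_3 (v_3(x) = -1 < 0)

ℤ_3 = {x ∈ ℚ_3 : v_3(x) ≥ 0} and ℤ_3^× = {x ∈ ℤ_3 : v_3(x) = 0}. Here v_3(29/96) = v_3(num) − v_3(den) = -1; compare against these criteria.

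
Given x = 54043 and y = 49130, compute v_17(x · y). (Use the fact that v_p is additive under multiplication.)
v_17(2655132590) = 6

v_p(x) = 3 (factor: 54043 = 17^3 · 11); v_p(y) = 3 (factor: 49130 = 17^3 · 10). Additivity: v_p(xy) = v_p(x) + v_p(y) = 3 + 3 = 6. (Direct check: xy = 2655132590 = 17^6 · (110).)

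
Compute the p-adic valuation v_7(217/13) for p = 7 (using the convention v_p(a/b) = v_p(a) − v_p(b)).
v_7(217/13) = 1

Factor powers of 7 from the numerator and denominator of the reduced fraction: 217 = 7^1 · 31 and 13 = 7^0 · 13. Apply v_p(a/b) = v_p(a) − v_p(b): v_7(217/13) = 1 − 0 = 1.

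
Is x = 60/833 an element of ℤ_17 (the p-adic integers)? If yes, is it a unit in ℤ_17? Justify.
x ∉ ℤ_17 (v_17(x) = -1 < 0)

ℤ_17 = {x ∈ ℚ_17 : v_17(x) ≥ 0} and ℤ_17^× = {x ∈ ℤ_17 : v_17(x) = 0}. Here v_17(60/833) = v_17(num) − v_17(den) = -1; compare against these criteria.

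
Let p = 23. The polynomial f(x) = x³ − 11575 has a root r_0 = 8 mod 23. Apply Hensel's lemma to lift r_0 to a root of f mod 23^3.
r_2 = 6747 (mod 12167)

Hensel: r_{i+1} = r_i − f(r_i)/f′(r_i) mod 23^{i+2}, where f′(x) = 3x². Iterate:
  r_0 = 8 (mod 23)
  r_1 = 399 (mod 529)
  r_2 = 6747 (mod 12167)
Final: r = 6747 with f(r) ≡ 0 mod 23^3.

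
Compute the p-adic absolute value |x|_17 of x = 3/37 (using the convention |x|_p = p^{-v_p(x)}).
|3/37|_17 = 1

Step 1 — compute v_17(x) by factoring powers of 17 out of the numerator and denominator: v_17(3/37) = 0. Step 2 — apply |x|_p = p^{-v_p(x)} = 17^{0} = 1.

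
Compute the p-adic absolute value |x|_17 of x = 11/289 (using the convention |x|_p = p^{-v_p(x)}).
|11/289|_17 = 289

Step 1 — compute v_17(x) by factoring powers of 17 out of the numerator and denominator: v_17(11/289) = -2. Step 2 — apply |x|_p = p^{-v_p(x)} = 17^{2} = 289.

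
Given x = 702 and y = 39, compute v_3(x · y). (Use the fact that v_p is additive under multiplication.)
v_3(27378) = 4

v_p(x) = 3 (factor: 702 = 3^3 · 26); v_p(y) = 1 (factor: 39 = 3^1 · 13). Additivity: v_p(xy) = v_p(x) + v_p(y) = 3 + 1 = 4. (Direct check: xy = 27378 = 3^4 · (338).)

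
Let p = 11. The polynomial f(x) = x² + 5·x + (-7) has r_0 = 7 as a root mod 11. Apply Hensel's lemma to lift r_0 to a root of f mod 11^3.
r_2 = 194 (mod 1331)

Hensel: r_{i+1} = r_i − f(r_i)·(f′(r_i))^{-1} mod 11^{i+2}, f′(x) = 2x + 5. Iterate:
  r_0 = 7 (mod 11)
  r_1 = 73 (mod 121)
  r_2 = 194 (mod 1331)
Final: r = 194 satisfies f(r) ≡ 0 mod 11^3.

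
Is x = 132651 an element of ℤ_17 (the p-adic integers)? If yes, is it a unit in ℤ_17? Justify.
x ∈ ℤ_17 but not a unit; v_17(x) = 3 > 0

ℤ_17 = {x ∈ ℚ_17 : v_17(x) ≥ 0} and ℤ_17^× = {x ∈ ℤ_17 : v_17(x) = 0}. Here v_17(132651) = v_17(num) − v_17(den) = 3; compare against these criteria.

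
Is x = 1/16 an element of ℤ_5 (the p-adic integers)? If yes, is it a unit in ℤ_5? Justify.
x ∈ ℤ_5^× (unit); v_5(x) = 0

ℤ_5 = {x ∈ ℚ_5 : v_5(x) ≥ 0} and ℤ_5^× = {x ∈ ℤ_5 : v_5(x) = 0}. Here v_5(1/16) = v_5(num) − v_5(den) = 0; compare against these criteria.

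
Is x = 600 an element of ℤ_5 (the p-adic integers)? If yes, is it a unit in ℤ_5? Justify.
x ∈ ℤ_5 but not a unit; v_5(x) = 2 > 0

ℤ_5 = {x ∈ ℚ_5 : v_5(x) ≥ 0} and ℤ_5^× = {x ∈ ℤ_5 : v_5(x) = 0}. Here v_5(600) = v_5(num) − v_5(den) = 2; compare against these criteria.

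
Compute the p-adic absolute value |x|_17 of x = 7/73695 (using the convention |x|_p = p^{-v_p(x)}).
|7/73695|_17 = 4913

Step 1 — compute v_17(x) by factoring powers of 17 out of the numerator and denominator: v_17(7/73695) = -3. Step 2 — apply |x|_p = p^{-v_p(x)} = 17^{3} = 4913.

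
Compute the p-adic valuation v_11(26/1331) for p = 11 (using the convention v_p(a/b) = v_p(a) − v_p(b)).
v_11(26/1331) = -3

Factor powers of 11 from the numerator and denominator of the reduced fraction: 26 = 11^0 · 26 and 1331 = 11^3 · 1. Apply v_p(a/b) = v_p(a) − v_p(b): v_11(26/1331) = 0 − 3 = -3.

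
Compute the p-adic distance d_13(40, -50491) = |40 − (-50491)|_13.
d_13(40, -50491) = 1/2197

Step 1 — x − y = 40 − (-50491) = 50531. Step 2 — v_13(50531) = 3 (factor: 50531 = (13^3 · 23); the sign does not affect v_p). Step 3 — |x − y|_13 = 13^{-3} = 1/2197.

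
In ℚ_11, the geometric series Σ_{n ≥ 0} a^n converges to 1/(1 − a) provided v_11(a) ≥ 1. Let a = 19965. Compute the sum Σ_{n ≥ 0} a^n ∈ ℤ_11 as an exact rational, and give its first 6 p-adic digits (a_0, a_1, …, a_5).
Σ a^n = 1/(1 − a) = -1/19964;  first 6 digits = (1, 0, 0, 4, 1, 0)

v_11(a) = 3 ≥ 1, so the series converges in ℤ_11 to 1/(1 − a) = 1/(1 − 19965) = -1/19964. Expand this rational in ℤ_11: compute digits iteratively via d_i = x_i mod 11, x_{i+1} = (x_i − d_i)/11. The first 6 digits are (1, 0, 0, 4, 1, 0).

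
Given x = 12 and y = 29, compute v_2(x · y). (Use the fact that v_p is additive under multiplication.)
v_2(348) = 2

v_p(x) = 2 (factor: 12 = 2^2 · 3); v_p(y) = 0 (factor: 29 = 2^0 · 29). Additivity: v_p(xy) = v_p(x) + v_p(y) = 2 + 0 = 2. (Direct check: xy = 348 = 2^2 · (87).)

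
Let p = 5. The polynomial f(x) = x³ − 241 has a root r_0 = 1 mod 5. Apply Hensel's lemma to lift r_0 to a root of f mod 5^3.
r_2 = 56 (mod 125)

Hensel: r_{i+1} = r_i − f(r_i)/f′(r_i) mod 5^{i+2}, where f′(x) = 3x². Iterate:
  r_0 = 1 (mod 5)
  r_1 = 6 (mod 25)
  r_2 = 56 (mod 125)
Final: r = 56 with f(r) ≡ 0 mod 5^3.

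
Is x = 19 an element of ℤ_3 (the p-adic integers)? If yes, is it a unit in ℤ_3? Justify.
x ∈ ℤ_3^× (unit); v_3(x) = 0

ℤ_3 = {x ∈ ℚ_3 : v_3(x) ≥ 0} and ℤ_3^× = {x ∈ ℤ_3 : v_3(x) = 0}. Here v_3(19) = v_3(num) − v_3(den) = 0; compare against these criteria.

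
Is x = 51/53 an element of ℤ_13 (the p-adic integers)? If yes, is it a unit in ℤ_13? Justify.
x ∈ ℤ_13^× (unit); v_13(x) = 0

ℤ_13 = {x ∈ ℚ_13 : v_13(x) ≥ 0} and ℤ_13^× = {x ∈ ℤ_13 : v_13(x) = 0}. Here v_13(51/53) = v_13(num) − v_13(den) = 0; compare against these criteria.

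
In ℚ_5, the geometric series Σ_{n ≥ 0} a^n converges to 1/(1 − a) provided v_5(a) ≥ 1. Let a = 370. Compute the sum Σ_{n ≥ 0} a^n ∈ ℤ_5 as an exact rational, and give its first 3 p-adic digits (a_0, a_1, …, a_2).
Σ a^n = 1/(1 − a) = -1/369;  first 3 digits = (1, 4, 0)

v_5(a) = 1 ≥ 1, so the series converges in ℤ_5 to 1/(1 − a) = 1/(1 − 370) = -1/369. Expand this rational in ℤ_5: compute digits iteratively via d_i = x_i mod 5, x_{i+1} = (x_i − d_i)/5. The first 3 digits are (1, 4, 0).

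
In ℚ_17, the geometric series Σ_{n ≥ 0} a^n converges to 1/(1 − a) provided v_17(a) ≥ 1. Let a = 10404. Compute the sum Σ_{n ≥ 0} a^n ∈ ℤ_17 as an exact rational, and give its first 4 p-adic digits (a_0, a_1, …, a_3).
Σ a^n = 1/(1 − a) = -1/10403;  first 4 digits = (1, 0, 2, 2)

v_17(a) = 2 ≥ 1, so the series converges in ℤ_17 to 1/(1 − a) = 1/(1 − 10404) = -1/10403. Expand this rational in ℤ_17: compute digits iteratively via d_i = x_i mod 17, x_{i+1} = (x_i − d_i)/17. The first 4 digits are (1, 0, 2, 2).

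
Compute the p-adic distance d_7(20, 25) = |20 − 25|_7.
d_7(20, 25) = 1

Step 1 — x − y = 20 − 25 = -5. Step 2 — v_7(-5) = 0 (factor: -5 = −(7^0 · 5); the sign does not affect v_p). Step 3 — |x − y|_7 = 7^{0} = 1.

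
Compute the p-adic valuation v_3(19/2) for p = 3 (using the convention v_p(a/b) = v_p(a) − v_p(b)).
v_3(19/2) = 0

Factor powers of 3 from the numerator and denominator of the reduced fraction: 19 = 3^0 · 19 and 2 = 3^0 · 2. Apply v_p(a/b) = v_p(a) − v_p(b): v_3(19/2) = 0 − 0 = 0.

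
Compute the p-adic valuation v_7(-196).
v_7(-196) = 2

v_7(n) is the largest exponent k such that 7^k divides n. Factor out: -196 = -7^2 · 4. (Sign doesn't affect v_p.) So v_7(-196) = 2.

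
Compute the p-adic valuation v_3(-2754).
v_3(-2754) = 4

v_3(n) is the largest exponent k such that 3^k divides n. Factor out: -2754 = -3^4 · 34. (Sign doesn't affect v_p.) So v_3(-2754) = 4.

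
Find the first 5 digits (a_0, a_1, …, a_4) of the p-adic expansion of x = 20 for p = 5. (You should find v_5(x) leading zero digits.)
(a_0, …, a_4) = (0, 4, 0, 0, 0)

v_5(20) = 1, so a_0 = ... = a_0 = 0. Factor out: x = 5^1 · u with u = 4 a unit in ℤ_5. Expand u iteratively via a_{v+i} = u_i mod 5, u_{i+1} = (u_i − a_{v+i})/5:
  u_0 = 4;  a_1 = 4;  u_1 = (u_0 − 4)/5 = 0
  u_1 = 0;  a_2 = 0;  u_2 = (u_1 − 0)/5 = 0
  u_2 = 0;  a_3 = 0;  u_3 = (u_2 − 0)/5 = 0
  u_3 = 0;  a_4 = 0;  u_4 = (u_3 − 0)/5 = 0
Digits: (0, 4, 0, 0, 0).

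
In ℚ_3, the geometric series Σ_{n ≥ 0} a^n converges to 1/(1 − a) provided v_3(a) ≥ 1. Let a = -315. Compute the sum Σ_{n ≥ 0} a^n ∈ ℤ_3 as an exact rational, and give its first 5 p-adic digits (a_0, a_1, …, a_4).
Σ a^n = 1/(1 − a) = 1/316;  first 5 digits = (1, 0, 1, 0, 0)

v_3(a) = 2 ≥ 1, so the series converges in ℤ_3 to 1/(1 − a) = 1/(1 − (-315)) = 1/316. Expand this rational in ℤ_3: compute digits iteratively via d_i = x_i mod 3, x_{i+1} = (x_i − d_i)/3. The first 5 digits are (1, 0, 1, 0, 0).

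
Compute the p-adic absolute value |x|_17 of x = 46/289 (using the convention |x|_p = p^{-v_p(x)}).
|46/289|_17 = 289

Step 1 — compute v_17(x) by factoring powers of 17 out of the numerator and denominator: v_17(46/289) = -2. Step 2 — apply |x|_p = p^{-v_p(x)} = 17^{2} = 289.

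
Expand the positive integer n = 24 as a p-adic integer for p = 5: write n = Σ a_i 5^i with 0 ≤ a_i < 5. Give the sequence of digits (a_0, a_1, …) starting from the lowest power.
(a_0, a_1, …) = (4, 4)

Repeated division by 5 gives the digits low-to-high: 24 = 4 + 4·5^1. Digit sequence: (4, 4).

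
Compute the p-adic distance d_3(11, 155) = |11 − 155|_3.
d_3(11, 155) = 1/9

Step 1 — x − y = 11 − 155 = -144. Step 2 — v_3(-144) = 2 (factor: -144 = −(3^2 · 16); the sign does not affect v_p). Step 3 — |x − y|_3 = 3^{-2} = 1/9.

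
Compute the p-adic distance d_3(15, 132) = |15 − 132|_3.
d_3(15, 132) = 1/9

Step 1 — x − y = 15 − 132 = -117. Step 2 — v_3(-117) = 2 (factor: -117 = −(3^2 · 13); the sign does not affect v_p). Step 3 — |x − y|_3 = 3^{-2} = 1/9.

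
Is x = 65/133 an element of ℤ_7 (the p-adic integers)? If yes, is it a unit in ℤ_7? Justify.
x ∉ ℤ_7 (v_7(x) = -1 < 0)

ℤ_7 = {x ∈ ℚ_7 : v_7(x) ≥ 0} and ℤ_7^× = {x ∈ ℤ_7 : v_7(x) = 0}. Here v_7(65/133) = v_7(num) − v_7(den) = -1; compare against these criteria.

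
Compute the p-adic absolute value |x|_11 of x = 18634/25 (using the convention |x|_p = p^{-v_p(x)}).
|18634/25|_11 = 1/1331

Step 1 — compute v_11(x) by factoring powers of 11 out of the numerator and denominator: v_11(18634/25) = 3. Step 2 — apply |x|_p = p^{-v_p(x)} = 11^{-3} = 1/1331.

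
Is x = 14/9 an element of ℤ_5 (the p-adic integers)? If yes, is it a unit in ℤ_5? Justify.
x ∈ ℤ_5^× (unit); v_5(x) = 0

ℤ_5 = {x ∈ ℚ_5 : v_5(x) ≥ 0} and ℤ_5^× = {x ∈ ℤ_5 : v_5(x) = 0}. Here v_5(14/9) = v_5(num) − v_5(den) = 0; compare against these criteria.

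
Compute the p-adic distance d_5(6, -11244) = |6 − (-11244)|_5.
d_5(6, -11244) = 1/625

Step 1 — x − y = 6 − (-11244) = 11250. Step 2 — v_5(11250) = 4 (factor: 11250 = (5^4 · 18); the sign does not affect v_p). Step 3 — |x − y|_5 = 5^{-4} = 1/625.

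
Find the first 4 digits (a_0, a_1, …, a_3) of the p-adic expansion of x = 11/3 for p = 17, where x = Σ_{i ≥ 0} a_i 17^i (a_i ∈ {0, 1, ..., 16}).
(a_0, …, a_3) = (15, 5, 11, 5)

v_17(11/3) = 0 (numerator and denominator both coprime to 17), so x ∈ ℤ_17^×. Compute digits iteratively via a_i = x_i mod 17, x_{i+1} = (x_i − a_i)/17, with x_0 = x:
  x_0 = 11/3;  a_0 = 15;  x_1 = (x_0 − 15)/17 = -2/3
  x_1 = -2/3;  a_1 = 5;  x_2 = (x_1 − 5)/17 = -1/3
  x_2 = -1/3;  a_2 = 11;  x_3 = (x_2 − 11)/17 = -2/3
  x_3 = -2/3;  a_3 = 5;  x_4 = (x_3 − 5)/17 = -1/3
Digits: (15, 5, 11, 5).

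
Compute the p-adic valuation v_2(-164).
v_2(-164) = 2

v_2(n) is the largest exponent k such that 2^k divides n. Factor out: -164 = -2^2 · 41. (Sign doesn't affect v_p.) So v_2(-164) = 2.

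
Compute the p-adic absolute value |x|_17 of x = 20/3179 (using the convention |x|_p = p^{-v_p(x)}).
|20/3179|_17 = 289

Step 1 — compute v_17(x) by factoring powers of 17 out of the numerator and denominator: v_17(20/3179) = -2. Step 2 — apply |x|_p = p^{-v_p(x)} = 17^{2} = 289.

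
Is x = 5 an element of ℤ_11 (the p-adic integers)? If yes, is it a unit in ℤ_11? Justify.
x ∈ ℤ_11^× (unit); v_11(x) = 0

ℤ_11 = {x ∈ ℚ_11 : v_11(x) ≥ 0} and ℤ_11^× = {x ∈ ℤ_11 : v_11(x) = 0}. Here v_11(5) = v_11(num) − v_11(den) = 0; compare against these criteria.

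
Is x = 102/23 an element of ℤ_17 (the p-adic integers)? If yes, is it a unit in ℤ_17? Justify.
x ∈ ℤ_17 but not a unit; v_17(x) = 1 > 0

ℤ_17 = {x ∈ ℚ_17 : v_17(x) ≥ 0} and ℤ_17^× = {x ∈ ℤ_17 : v_17(x) = 0}. Here v_17(102/23) = v_17(num) − v_17(den) = 1; compare against these criteria.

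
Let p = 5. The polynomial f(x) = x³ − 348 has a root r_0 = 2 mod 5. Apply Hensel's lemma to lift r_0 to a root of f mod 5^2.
r_1 = 22 (mod 25)

Hensel: r_{i+1} = r_i − f(r_i)/f′(r_i) mod 5^{i+2}, where f′(x) = 3x². Iterate:
  r_0 = 2 (mod 5)
  r_1 = 22 (mod 25)
Final: r = 22 with f(r) ≡ 0 mod 5^2.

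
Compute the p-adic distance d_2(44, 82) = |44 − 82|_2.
d_2(44, 82) = 1/2

Step 1 — x − y = 44 − 82 = -38. Step 2 — v_2(-38) = 1 (factor: -38 = −(2^1 · 19); the sign does not affect v_p). Step 3 — |x − y|_2 = 2^{-1} = 1/2.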